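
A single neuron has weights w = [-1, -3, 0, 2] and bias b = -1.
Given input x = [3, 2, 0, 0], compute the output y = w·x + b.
y = -10

y = (-1)(3) + (-3)(2) + (0)(0) + (2)(0) + -1 = -10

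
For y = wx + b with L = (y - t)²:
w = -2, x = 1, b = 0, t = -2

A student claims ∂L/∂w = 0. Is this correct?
Correct

y = (-2)(1) + 0 = -2
∂L/∂y = 2(y - t) = 2(-2 - -2) = 0
∂y/∂w = x = 1
∂L/∂w = 0 × 1 = 0

Claimed value: 0
Correct: The correct gradient is 0.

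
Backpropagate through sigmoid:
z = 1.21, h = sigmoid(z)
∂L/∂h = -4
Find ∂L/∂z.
∂L/∂z = -0.7078

σ(1.21) = 0.7703
σ'(1.21) = σ(1.21)(1 - σ(1.21)) = 0.7703 × 0.2297 = 0.1769
∂L/∂z = ∂L/∂h · σ'(z) = -4 × 0.1769 = -0.7078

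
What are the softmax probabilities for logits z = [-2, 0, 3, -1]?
p = [0.0063, 0.0463, 0.9304, 0.017]

exp(z) = [0.1353, 1, 20.09, 0.3679]
Sum = 21.59
p = [0.0063, 0.0463, 0.9304, 0.017]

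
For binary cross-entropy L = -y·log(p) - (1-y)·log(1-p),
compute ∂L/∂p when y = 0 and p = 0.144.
∂L/∂p = 1.168

∂L/∂p = -y/p + (1-y)/(1-p) = 0 + 1/0.856 = 1.168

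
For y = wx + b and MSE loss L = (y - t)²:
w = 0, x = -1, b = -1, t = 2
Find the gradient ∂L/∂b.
∂L/∂b = -6

y = wx + b = (0)(-1) + -1 = -1
∂L/∂y = 2(y - t) = 2(-1 - 2) = -6
∂y/∂b = 1
∂L/∂b = ∂L/∂y · ∂y/∂b = -6 × 1 = -6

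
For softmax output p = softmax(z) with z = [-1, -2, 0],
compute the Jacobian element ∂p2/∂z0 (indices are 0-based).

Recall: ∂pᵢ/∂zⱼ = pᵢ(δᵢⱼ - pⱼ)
∂p2/∂z0 = -0.1628

p = softmax(z) = [0.2447, 0.09003, 0.6652]
p2 = 0.6652, p0 = 0.2447

∂p2/∂z0 = -p2 × p0 = -0.6652 × 0.2447 = -0.1628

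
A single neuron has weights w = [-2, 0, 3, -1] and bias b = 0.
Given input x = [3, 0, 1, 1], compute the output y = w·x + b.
y = -4

y = (-2)(3) + (0)(0) + (3)(1) + (-1)(1) + 0 = -4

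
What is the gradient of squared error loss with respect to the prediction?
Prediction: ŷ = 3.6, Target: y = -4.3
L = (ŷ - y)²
∂L/∂ŷ = 15.8

∂L/∂ŷ = 2(ŷ - y) = 2(3.6 - -4.3) = 2(7.9) = 15.8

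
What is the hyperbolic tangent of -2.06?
-0.968

tanh(-2.06) = (e^(-2.06) - e^(2.06))/(e^(-2.06) + e^(2.06)) = -0.968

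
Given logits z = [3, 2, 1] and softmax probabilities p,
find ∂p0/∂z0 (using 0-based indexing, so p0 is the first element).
∂p0/∂z0 = 0.2227

p = softmax(z) = [0.6652, 0.2447, 0.09003]
p0 = 0.6652

∂p0/∂z0 = p0(1 - p0) = 0.6652 × (1 - 0.6652) = 0.2227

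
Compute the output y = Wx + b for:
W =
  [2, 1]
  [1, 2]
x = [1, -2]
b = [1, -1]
y = [1, -4]

Wx = [2×1 + 1×-2, 1×1 + 2×-2]
   = [0, -3]
y = Wx + b = [0 + 1, -3 + -1] = [1, -4]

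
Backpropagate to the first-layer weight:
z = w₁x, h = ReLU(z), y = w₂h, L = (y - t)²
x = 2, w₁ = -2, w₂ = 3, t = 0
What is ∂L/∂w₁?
∂L/∂w₁ = 0

Forward pass:
z = w₁x = -2×2 = -4
h = ReLU(-4) = 0
y = w₂h = 3×0 = 0

Backward pass:
∂L/∂y = 2(y - t) = 2(0 - 0) = 0
∂y/∂h = w₂ = 3
∂h/∂z = 0 (ReLU derivative)
∂z/∂w₁ = x = 2

∂L/∂w₁ = 0 × 3 × 0 × 2 = 0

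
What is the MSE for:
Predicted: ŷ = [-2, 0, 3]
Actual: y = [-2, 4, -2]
MSE = 13.67

MSE = (1/3)((-2--2)² + (0-4)² + (3--2)²) = (1/3)(0 + 16 + 25) = 13.67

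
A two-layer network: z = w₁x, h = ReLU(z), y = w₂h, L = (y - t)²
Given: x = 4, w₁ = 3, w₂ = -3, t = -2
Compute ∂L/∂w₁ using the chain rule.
∂L/∂w₁ = 816

Forward pass:
z = w₁x = 3×4 = 12
h = ReLU(12) = 12
y = w₂h = -3×12 = -36

Backward pass:
∂L/∂y = 2(y - t) = 2(-36 - -2) = -68
∂y/∂h = w₂ = -3
∂h/∂z = 1 (ReLU derivative)
∂z/∂w₁ = x = 4

∂L/∂w₁ = -68 × -3 × 1 × 4 = 816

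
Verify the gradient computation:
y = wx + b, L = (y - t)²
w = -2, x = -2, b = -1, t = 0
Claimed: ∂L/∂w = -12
Correct

y = (-2)(-2) + -1 = 3
∂L/∂y = 2(y - t) = 2(3 - 0) = 6
∂y/∂w = x = -2
∂L/∂w = 6 × -2 = -12

Claimed value: -12
Correct: The correct gradient is -12.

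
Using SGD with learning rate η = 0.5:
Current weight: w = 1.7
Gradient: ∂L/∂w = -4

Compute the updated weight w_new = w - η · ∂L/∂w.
w_new = 3.7

w_new = w - η·∂L/∂w = 1.7 - 0.5×(-4) = 1.7 - (-2) = 3.7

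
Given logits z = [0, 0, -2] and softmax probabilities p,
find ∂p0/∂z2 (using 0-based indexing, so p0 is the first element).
∂p0/∂z2 = -0.02968

p = softmax(z) = [0.4683, 0.4683, 0.06338]
p0 = 0.4683, p2 = 0.06338

∂p0/∂z2 = -p0 × p2 = -0.4683 × 0.06338 = -0.02968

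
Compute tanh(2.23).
0.9771

tanh(2.23) = (e^(2.23) - e^(-2.23))/(e^(2.23) + e^(-2.23)) = 0.9771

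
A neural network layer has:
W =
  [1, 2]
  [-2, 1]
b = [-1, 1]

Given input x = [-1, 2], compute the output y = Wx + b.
y = [2, 5]

Wx = [1×-1 + 2×2, -2×-1 + 1×2]
   = [3, 4]
y = Wx + b = [3 + -1, 4 + 1] = [2, 5]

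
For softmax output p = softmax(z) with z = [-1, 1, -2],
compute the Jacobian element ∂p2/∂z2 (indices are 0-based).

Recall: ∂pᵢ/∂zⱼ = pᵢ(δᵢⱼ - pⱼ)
∂p2/∂z2 = 0.04025

p = softmax(z) = [0.1142, 0.8438, 0.04201]
p2 = 0.04201

∂p2/∂z2 = p2(1 - p2) = 0.04201 × (1 - 0.04201) = 0.04025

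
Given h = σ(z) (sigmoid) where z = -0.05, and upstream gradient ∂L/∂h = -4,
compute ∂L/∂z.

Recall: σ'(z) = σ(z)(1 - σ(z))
∂L/∂z = -0.9994

σ(-0.05) = 0.4875
σ'(-0.05) = σ(-0.05)(1 - σ(-0.05)) = 0.4875 × 0.5125 = 0.2498
∂L/∂z = ∂L/∂h · σ'(z) = -4 × 0.2498 = -0.9994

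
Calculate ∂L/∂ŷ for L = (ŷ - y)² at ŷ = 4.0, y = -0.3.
∂L/∂ŷ = 8.6

∂L/∂ŷ = 2(ŷ - y) = 2(4.0 - -0.3) = 2(4.3) = 8.6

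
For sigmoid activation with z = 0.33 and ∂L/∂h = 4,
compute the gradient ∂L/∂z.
∂L/∂z = 0.9733

σ(0.33) = 0.5818
σ'(0.33) = σ(0.33)(1 - σ(0.33)) = 0.5818 × 0.4182 = 0.2433
∂L/∂z = ∂L/∂h · σ'(z) = 4 × 0.2433 = 0.9733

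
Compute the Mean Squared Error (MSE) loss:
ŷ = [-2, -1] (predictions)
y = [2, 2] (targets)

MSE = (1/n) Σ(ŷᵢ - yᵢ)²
MSE = 12.5

MSE = (1/2)((-2-2)² + (-1-2)²) = (1/2)(16 + 9) = 12.5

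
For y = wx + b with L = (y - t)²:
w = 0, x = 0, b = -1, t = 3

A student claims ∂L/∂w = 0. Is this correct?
Correct

y = (0)(0) + -1 = -1
∂L/∂y = 2(y - t) = 2(-1 - 3) = -8
∂y/∂w = x = 0
∂L/∂w = -8 × 0 = 0

Claimed value: 0
Correct: The correct gradient is 0.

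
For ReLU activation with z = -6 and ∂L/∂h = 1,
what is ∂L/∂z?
∂L/∂z = 0

h = ReLU(-6) = 0
Since z < 0: ∂h/∂z = 0
∂L/∂z = ∂L/∂h · ∂h/∂z = 1 × 0 = 0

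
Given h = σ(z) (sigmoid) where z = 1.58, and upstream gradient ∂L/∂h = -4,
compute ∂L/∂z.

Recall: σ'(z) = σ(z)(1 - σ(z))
∂L/∂z = -0.5665

σ(1.58) = 0.8292
σ'(1.58) = σ(1.58)(1 - σ(1.58)) = 0.8292 × 0.1708 = 0.1416
∂L/∂z = ∂L/∂h · σ'(z) = -4 × 0.1416 = -0.5665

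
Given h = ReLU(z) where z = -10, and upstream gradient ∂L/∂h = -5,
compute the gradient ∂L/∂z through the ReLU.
∂L/∂z = 0

h = ReLU(-10) = 0
Since z < 0: ∂h/∂z = 0
∂L/∂z = ∂L/∂h · ∂h/∂z = -5 × 0 = 0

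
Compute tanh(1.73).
0.9391

tanh(1.73) = (e^(1.73) - e^(-1.73))/(e^(1.73) + e^(-1.73)) = 0.9391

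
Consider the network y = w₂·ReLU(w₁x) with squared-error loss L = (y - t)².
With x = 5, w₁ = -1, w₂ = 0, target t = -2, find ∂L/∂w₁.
∂L/∂w₁ = 0

Forward pass:
z = w₁x = -1×5 = -5
h = ReLU(-5) = 0
y = w₂h = 0×0 = 0

Backward pass:
∂L/∂y = 2(y - t) = 2(0 - -2) = 4
∂y/∂h = w₂ = 0
∂h/∂z = 0 (ReLU derivative)
∂z/∂w₁ = x = 5

∂L/∂w₁ = 4 × 0 × 0 × 5 = 0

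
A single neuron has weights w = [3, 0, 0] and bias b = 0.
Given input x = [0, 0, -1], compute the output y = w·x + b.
y = 0

y = (3)(0) + (0)(0) + (0)(-1) + 0 = 0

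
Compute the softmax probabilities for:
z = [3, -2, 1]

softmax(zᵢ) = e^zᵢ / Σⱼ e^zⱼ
p = [0.8756, 0.0059, 0.1185]

exp(z) = [20.09, 0.1353, 2.718]
Sum = 22.94
p = [0.8756, 0.0059, 0.1185]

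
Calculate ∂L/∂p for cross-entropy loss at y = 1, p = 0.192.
∂L/∂p = -5.208

∂L/∂p = -y/p + (1-y)/(1-p) = -1/0.192 + 0 = -5.208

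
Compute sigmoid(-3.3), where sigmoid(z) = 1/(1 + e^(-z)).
0.03557

sigmoid(-3.3) = 1/(1 + e^(3.3)) = 1/(1 + 27.11) = 0.03557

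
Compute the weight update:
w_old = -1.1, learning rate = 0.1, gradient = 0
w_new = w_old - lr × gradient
w_new = -1.1

w_new = w - η·∂L/∂w = -1.1 - 0.1×(0) = -1.1 - (0) = -1.1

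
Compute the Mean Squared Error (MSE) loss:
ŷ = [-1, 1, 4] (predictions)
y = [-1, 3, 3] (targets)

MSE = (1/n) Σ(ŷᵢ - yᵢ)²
MSE = 1.667

MSE = (1/3)((-1--1)² + (1-3)² + (4-3)²) = (1/3)(0 + 4 + 1) = 1.667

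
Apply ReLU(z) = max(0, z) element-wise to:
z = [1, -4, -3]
h = [1, 0, 0]

ReLU applied element-wise: max(0,1)=1, max(0,-4)=0, max(0,-3)=0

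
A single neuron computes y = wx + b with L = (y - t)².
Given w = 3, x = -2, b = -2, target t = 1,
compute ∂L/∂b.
∂L/∂b = -18

y = wx + b = (3)(-2) + -2 = -8
∂L/∂y = 2(y - t) = 2(-8 - 1) = -18
∂y/∂b = 1
∂L/∂b = ∂L/∂y · ∂y/∂b = -18 × 1 = -18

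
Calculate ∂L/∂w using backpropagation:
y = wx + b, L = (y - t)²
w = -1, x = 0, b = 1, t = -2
∂L/∂w = 0

y = wx + b = (-1)(0) + 1 = 1
∂L/∂y = 2(y - t) = 2(1 - -2) = 6
∂y/∂w = x = 0
∂L/∂w = ∂L/∂y · ∂y/∂w = 6 × 0 = 0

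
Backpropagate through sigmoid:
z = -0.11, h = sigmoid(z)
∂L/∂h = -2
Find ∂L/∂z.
∂L/∂z = -0.4985

σ(-0.11) = 0.4725
σ'(-0.11) = σ(-0.11)(1 - σ(-0.11)) = 0.4725 × 0.5275 = 0.2492
∂L/∂z = ∂L/∂h · σ'(z) = -2 × 0.2492 = -0.4985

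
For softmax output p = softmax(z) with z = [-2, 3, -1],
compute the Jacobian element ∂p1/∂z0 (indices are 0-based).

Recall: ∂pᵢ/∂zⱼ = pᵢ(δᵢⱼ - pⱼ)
∂p1/∂z0 = -0.006413

p = softmax(z) = [0.006573, 0.9756, 0.01787]
p1 = 0.9756, p0 = 0.006573

∂p1/∂z0 = -p1 × p0 = -0.9756 × 0.006573 = -0.006413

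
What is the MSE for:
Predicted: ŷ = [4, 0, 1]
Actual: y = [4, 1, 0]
MSE = 0.6667

MSE = (1/3)((4-4)² + (0-1)² + (1-0)²) = (1/3)(0 + 1 + 1) = 0.6667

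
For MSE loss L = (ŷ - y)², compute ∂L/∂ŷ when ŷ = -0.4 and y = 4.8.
∂L/∂ŷ = -10.4

∂L/∂ŷ = 2(ŷ - y) = 2(-0.4 - 4.8) = 2(-5.2) = -10.4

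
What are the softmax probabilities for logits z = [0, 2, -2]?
p = [0.1173, 0.8668, 0.0159]

exp(z) = [1, 7.389, 0.1353]
Sum = 8.524
p = [0.1173, 0.8668, 0.0159]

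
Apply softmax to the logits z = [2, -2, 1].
p = [0.7214, 0.0132, 0.2654]

exp(z) = [7.389, 0.1353, 2.718]
Sum = 10.24
p = [0.7214, 0.0132, 0.2654]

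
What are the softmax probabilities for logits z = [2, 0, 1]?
p = [0.6652, 0.09, 0.2447]

exp(z) = [7.389, 1, 2.718]
Sum = 11.11
p = [0.6652, 0.09, 0.2447]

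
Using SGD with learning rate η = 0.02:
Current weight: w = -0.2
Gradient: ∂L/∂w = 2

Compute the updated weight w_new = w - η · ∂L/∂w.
w_new = -0.24

w_new = w - η·∂L/∂w = -0.2 - 0.02×(2) = -0.2 - (0.04) = -0.24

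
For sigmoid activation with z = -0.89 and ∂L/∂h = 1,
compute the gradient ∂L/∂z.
∂L/∂z = 0.2064

σ(-0.89) = 0.2911
σ'(-0.89) = σ(-0.89)(1 - σ(-0.89)) = 0.2911 × 0.7089 = 0.2064
∂L/∂z = ∂L/∂h · σ'(z) = 1 × 0.2064 = 0.2064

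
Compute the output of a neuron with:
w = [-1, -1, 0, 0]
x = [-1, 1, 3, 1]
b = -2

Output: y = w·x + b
y = -2

y = (-1)(-1) + (-1)(1) + (0)(3) + (0)(1) + -2 = -2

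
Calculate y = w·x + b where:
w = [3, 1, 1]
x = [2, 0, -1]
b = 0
y = 5

y = (3)(2) + (1)(0) + (1)(-1) + 0 = 5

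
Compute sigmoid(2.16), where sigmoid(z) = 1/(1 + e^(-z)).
0.8966

sigmoid(2.16) = 1/(1 + e^(-2.16)) = 1/(1 + 0.1153) = 0.8966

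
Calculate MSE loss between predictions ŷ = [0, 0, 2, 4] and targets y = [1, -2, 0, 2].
MSE = 3.25

MSE = (1/4)((0-1)² + (0--2)² + (2-0)² + (4-2)²) = (1/4)(1 + 4 + 4 + 4) = 3.25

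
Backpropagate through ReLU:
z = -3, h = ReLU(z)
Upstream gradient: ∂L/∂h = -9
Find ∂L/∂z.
∂L/∂z = 0

h = ReLU(-3) = 0
Since z < 0: ∂h/∂z = 0
∂L/∂z = ∂L/∂h · ∂h/∂z = -9 × 0 = 0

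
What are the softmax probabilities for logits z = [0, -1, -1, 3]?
p = [0.0458, 0.0169, 0.0169, 0.9205]

exp(z) = [1, 0.3679, 0.3679, 20.09]
Sum = 21.82
p = [0.0458, 0.0169, 0.0169, 0.9205]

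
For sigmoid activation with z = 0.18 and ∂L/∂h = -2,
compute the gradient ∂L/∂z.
∂L/∂z = -0.496

σ(0.18) = 0.5449
σ'(0.18) = σ(0.18)(1 - σ(0.18)) = 0.5449 × 0.4551 = 0.248
∂L/∂z = ∂L/∂h · σ'(z) = -2 × 0.248 = -0.496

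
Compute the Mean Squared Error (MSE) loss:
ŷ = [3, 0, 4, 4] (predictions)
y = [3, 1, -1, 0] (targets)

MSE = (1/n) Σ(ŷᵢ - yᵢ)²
MSE = 10.5

MSE = (1/4)((3-3)² + (0-1)² + (4--1)² + (4-0)²) = (1/4)(0 + 1 + 25 + 16) = 10.5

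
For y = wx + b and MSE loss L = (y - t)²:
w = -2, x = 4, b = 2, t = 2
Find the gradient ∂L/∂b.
∂L/∂b = -16

y = wx + b = (-2)(4) + 2 = -6
∂L/∂y = 2(y - t) = 2(-6 - 2) = -16
∂y/∂b = 1
∂L/∂b = ∂L/∂y · ∂y/∂b = -16 × 1 = -16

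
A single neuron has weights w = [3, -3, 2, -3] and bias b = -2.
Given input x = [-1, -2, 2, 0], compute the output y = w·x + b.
y = 5

y = (3)(-1) + (-3)(-2) + (2)(2) + (-3)(0) + -2 = 5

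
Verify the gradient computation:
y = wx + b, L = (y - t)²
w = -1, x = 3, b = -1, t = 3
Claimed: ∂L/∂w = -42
Correct

y = (-1)(3) + -1 = -4
∂L/∂y = 2(y - t) = 2(-4 - 3) = -14
∂y/∂w = x = 3
∂L/∂w = -14 × 3 = -42

Claimed value: -42
Correct: The correct gradient is -42.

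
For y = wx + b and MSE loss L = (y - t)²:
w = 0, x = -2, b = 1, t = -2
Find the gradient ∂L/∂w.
∂L/∂w = -12

y = wx + b = (0)(-2) + 1 = 1
∂L/∂y = 2(y - t) = 2(1 - -2) = 6
∂y/∂w = x = -2
∂L/∂w = ∂L/∂y · ∂y/∂w = 6 × -2 = -12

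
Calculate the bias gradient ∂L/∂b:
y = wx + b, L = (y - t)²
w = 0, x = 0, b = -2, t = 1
∂L/∂b = -6

y = wx + b = (0)(0) + -2 = -2
∂L/∂y = 2(y - t) = 2(-2 - 1) = -6
∂y/∂b = 1
∂L/∂b = ∂L/∂y · ∂y/∂b = -6 × 1 = -6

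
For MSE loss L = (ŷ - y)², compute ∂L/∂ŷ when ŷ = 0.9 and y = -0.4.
∂L/∂ŷ = 2.6

∂L/∂ŷ = 2(ŷ - y) = 2(0.9 - -0.4) = 2(1.3) = 2.6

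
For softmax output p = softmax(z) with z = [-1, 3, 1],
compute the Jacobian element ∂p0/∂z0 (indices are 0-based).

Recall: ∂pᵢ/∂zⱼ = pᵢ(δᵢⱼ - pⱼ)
∂p0/∂z0 = 0.01562

p = softmax(z) = [0.01588, 0.8668, 0.1173]
p0 = 0.01588

∂p0/∂z0 = p0(1 - p0) = 0.01588 × (1 - 0.01588) = 0.01562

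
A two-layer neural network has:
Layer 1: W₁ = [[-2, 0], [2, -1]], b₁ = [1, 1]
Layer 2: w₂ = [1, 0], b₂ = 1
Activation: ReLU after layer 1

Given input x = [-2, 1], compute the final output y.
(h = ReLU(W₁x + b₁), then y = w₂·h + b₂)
y = 6

Layer 1 pre-activation: z₁ = [5, -4]
After ReLU: h = [5, 0]
Layer 2 output: y = 1×5 + 0×0 + 1 = 6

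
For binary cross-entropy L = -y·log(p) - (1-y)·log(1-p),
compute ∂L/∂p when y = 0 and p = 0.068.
∂L/∂p = 1.073

∂L/∂p = -y/p + (1-y)/(1-p) = 0 + 1/0.932 = 1.073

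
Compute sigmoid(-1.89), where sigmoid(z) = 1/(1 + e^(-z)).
0.1312

sigmoid(-1.89) = 1/(1 + e^(1.89)) = 1/(1 + 6.619) = 0.1312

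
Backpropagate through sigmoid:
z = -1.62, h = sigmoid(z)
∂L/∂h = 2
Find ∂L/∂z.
∂L/∂z = 0.2758

σ(-1.62) = 0.1652
σ'(-1.62) = σ(-1.62)(1 - σ(-1.62)) = 0.1652 × 0.8348 = 0.1379
∂L/∂z = ∂L/∂h · σ'(z) = 2 × 0.1379 = 0.2758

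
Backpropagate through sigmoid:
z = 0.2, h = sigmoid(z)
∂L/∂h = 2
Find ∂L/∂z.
∂L/∂z = 0.495

σ(0.2) = 0.5498
σ'(0.2) = σ(0.2)(1 - σ(0.2)) = 0.5498 × 0.4502 = 0.2475
∂L/∂z = ∂L/∂h · σ'(z) = 2 × 0.2475 = 0.495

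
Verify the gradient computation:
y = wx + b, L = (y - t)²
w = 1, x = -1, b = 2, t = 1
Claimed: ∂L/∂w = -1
Incorrect

y = (1)(-1) + 2 = 1
∂L/∂y = 2(y - t) = 2(1 - 1) = 0
∂y/∂w = x = -1
∂L/∂w = 0 × -1 = 0

Claimed value: -1
Incorrect: The correct gradient is 0.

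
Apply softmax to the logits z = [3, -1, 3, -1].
p = [0.491, 0.009, 0.491, 0.009]

exp(z) = [20.09, 0.3679, 20.09, 0.3679]
Sum = 40.91
p = [0.491, 0.009, 0.491, 0.009]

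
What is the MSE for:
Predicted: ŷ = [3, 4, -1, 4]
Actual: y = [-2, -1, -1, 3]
MSE = 12.75

MSE = (1/4)((3--2)² + (4--1)² + (-1--1)² + (4-3)²) = (1/4)(25 + 25 + 0 + 1) = 12.75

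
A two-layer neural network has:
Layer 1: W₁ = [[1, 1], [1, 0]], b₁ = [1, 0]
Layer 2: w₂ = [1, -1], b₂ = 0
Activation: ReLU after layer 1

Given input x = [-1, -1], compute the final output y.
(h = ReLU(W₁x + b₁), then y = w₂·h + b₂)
y = 0

Layer 1 pre-activation: z₁ = [-1, -1]
After ReLU: h = [0, 0]
Layer 2 output: y = 1×0 + -1×0 + 0 = 0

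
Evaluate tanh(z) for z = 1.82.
0.9488

tanh(1.82) = (e^(1.82) - e^(-1.82))/(e^(1.82) + e^(-1.82)) = 0.9488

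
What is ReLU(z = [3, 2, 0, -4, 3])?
h = [3, 2, 0, 0, 3]

ReLU applied element-wise: max(0,3)=3, max(0,2)=2, max(0,0)=0, max(0,-4)=0, max(0,3)=3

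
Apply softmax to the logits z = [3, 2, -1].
p = [0.7214, 0.2654, 0.0132]

exp(z) = [20.09, 7.389, 0.3679]
Sum = 27.84
p = [0.7214, 0.2654, 0.0132]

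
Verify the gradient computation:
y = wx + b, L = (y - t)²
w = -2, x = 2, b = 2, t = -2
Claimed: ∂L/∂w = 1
Incorrect

y = (-2)(2) + 2 = -2
∂L/∂y = 2(y - t) = 2(-2 - -2) = 0
∂y/∂w = x = 2
∂L/∂w = 0 × 2 = 0

Claimed value: 1
Incorrect: The correct gradient is 0.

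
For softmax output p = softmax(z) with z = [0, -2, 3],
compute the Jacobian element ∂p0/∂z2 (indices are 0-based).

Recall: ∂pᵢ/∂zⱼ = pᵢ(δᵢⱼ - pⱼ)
∂p0/∂z2 = -0.0446

p = softmax(z) = [0.04712, 0.006377, 0.9465]
p0 = 0.04712, p2 = 0.9465

∂p0/∂z2 = -p0 × p2 = -0.04712 × 0.9465 = -0.0446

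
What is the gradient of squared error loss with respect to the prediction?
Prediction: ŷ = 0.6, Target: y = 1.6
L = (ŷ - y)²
∂L/∂ŷ = -2.0

∂L/∂ŷ = 2(ŷ - y) = 2(0.6 - 1.6) = 2(-1.0) = -2.0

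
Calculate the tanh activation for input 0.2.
0.1974

tanh(0.2) = (e^(0.2) - e^(-0.2))/(e^(0.2) + e^(-0.2)) = 0.1974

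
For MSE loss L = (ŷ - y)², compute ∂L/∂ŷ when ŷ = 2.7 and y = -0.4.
∂L/∂ŷ = 6.2

∂L/∂ŷ = 2(ŷ - y) = 2(2.7 - -0.4) = 2(3.1) = 6.2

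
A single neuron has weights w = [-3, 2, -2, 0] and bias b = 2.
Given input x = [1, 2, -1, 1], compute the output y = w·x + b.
y = 5

y = (-3)(1) + (2)(2) + (-2)(-1) + (0)(1) + 2 = 5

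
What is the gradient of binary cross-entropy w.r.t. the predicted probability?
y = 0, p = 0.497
∂L/∂p = 1.988

∂L/∂p = -y/p + (1-y)/(1-p) = 0 + 1/0.503 = 1.988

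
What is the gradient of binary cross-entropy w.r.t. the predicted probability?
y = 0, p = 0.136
∂L/∂p = 1.157

∂L/∂p = -y/p + (1-y)/(1-p) = 0 + 1/0.864 = 1.157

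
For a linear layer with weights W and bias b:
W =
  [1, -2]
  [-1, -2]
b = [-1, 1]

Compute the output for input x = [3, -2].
y = [6, 2]

Wx = [1×3 + -2×-2, -1×3 + -2×-2]
   = [7, 1]
y = Wx + b = [7 + -1, 1 + 1] = [6, 2]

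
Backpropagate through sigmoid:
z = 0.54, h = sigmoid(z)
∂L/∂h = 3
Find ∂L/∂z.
∂L/∂z = 0.6979

σ(0.54) = 0.6318
σ'(0.54) = σ(0.54)(1 - σ(0.54)) = 0.6318 × 0.3682 = 0.2326
∂L/∂z = ∂L/∂h · σ'(z) = 3 × 0.2326 = 0.6979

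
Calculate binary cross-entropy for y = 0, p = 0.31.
L = 0.3711

L = -0·log(0.31) - 1·log(0.69) = -log(0.69) = 0.3711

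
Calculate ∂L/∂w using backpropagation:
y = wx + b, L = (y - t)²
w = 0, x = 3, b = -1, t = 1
∂L/∂w = -12

y = wx + b = (0)(3) + -1 = -1
∂L/∂y = 2(y - t) = 2(-1 - 1) = -4
∂y/∂w = x = 3
∂L/∂w = ∂L/∂y · ∂y/∂w = -4 × 3 = -12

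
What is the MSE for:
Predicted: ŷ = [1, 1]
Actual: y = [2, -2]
MSE = 5

MSE = (1/2)((1-2)² + (1--2)²) = (1/2)(1 + 9) = 5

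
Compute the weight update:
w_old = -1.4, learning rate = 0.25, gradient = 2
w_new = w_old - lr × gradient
w_new = -1.9

w_new = w - η·∂L/∂w = -1.4 - 0.25×(2) = -1.4 - (0.5) = -1.9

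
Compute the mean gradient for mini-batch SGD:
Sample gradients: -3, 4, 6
Average gradient = 2.333

Average = (1/3)(-3 + 4 + 6) = 7/3 = 2.333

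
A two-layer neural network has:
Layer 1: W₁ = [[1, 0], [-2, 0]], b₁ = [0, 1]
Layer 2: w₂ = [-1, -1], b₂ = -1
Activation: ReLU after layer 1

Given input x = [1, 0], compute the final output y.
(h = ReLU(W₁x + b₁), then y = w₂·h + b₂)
y = -2

Layer 1 pre-activation: z₁ = [1, -1]
After ReLU: h = [1, 0]
Layer 2 output: y = -1×1 + -1×0 + -1 = -2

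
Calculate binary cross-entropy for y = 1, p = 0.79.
L = 0.2357

L = -1·log(0.79) - 0·log(0.21) = -log(0.79) = 0.2357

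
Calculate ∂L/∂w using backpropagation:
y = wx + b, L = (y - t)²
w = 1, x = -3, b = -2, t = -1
∂L/∂w = 24

y = wx + b = (1)(-3) + -2 = -5
∂L/∂y = 2(y - t) = 2(-5 - -1) = -8
∂y/∂w = x = -3
∂L/∂w = ∂L/∂y · ∂y/∂w = -8 × -3 = 24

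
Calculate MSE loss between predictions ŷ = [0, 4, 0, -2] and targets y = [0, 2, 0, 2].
MSE = 5

MSE = (1/4)((0-0)² + (4-2)² + (0-0)² + (-2-2)²) = (1/4)(0 + 4 + 0 + 16) = 5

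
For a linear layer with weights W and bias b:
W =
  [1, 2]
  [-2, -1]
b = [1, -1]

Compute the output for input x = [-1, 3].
y = [6, -2]

Wx = [1×-1 + 2×3, -2×-1 + -1×3]
   = [5, -1]
y = Wx + b = [5 + 1, -1 + -1] = [6, -2]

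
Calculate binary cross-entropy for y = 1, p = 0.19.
L = 1.661

L = -1·log(0.19) - 0·log(0.81) = -log(0.19) = 1.661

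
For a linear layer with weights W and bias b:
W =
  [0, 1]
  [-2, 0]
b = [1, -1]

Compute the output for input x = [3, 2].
y = [3, -7]

Wx = [0×3 + 1×2, -2×3 + 0×2]
   = [2, -6]
y = Wx + b = [2 + 1, -6 + -1] = [3, -7]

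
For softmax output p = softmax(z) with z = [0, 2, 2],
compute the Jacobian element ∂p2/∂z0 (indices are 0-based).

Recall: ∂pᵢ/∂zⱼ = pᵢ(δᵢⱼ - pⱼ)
∂p2/∂z0 = -0.02968

p = softmax(z) = [0.06338, 0.4683, 0.4683]
p2 = 0.4683, p0 = 0.06338

∂p2/∂z0 = -p2 × p0 = -0.4683 × 0.06338 = -0.02968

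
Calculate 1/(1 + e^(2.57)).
0.07109

sigmoid(-2.57) = 1/(1 + e^(2.57)) = 1/(1 + 13.07) = 0.07109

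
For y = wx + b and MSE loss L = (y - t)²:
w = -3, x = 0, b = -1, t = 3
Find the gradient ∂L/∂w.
∂L/∂w = 0

y = wx + b = (-3)(0) + -1 = -1
∂L/∂y = 2(y - t) = 2(-1 - 3) = -8
∂y/∂w = x = 0
∂L/∂w = ∂L/∂y · ∂y/∂w = -8 × 0 = 0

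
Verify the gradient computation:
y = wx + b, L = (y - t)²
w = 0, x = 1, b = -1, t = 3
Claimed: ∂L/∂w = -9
Incorrect

y = (0)(1) + -1 = -1
∂L/∂y = 2(y - t) = 2(-1 - 3) = -8
∂y/∂w = x = 1
∂L/∂w = -8 × 1 = -8

Claimed value: -9
Incorrect: The correct gradient is -8.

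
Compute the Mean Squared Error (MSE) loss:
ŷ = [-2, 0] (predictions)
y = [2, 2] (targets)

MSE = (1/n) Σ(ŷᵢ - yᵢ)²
MSE = 10

MSE = (1/2)((-2-2)² + (0-2)²) = (1/2)(16 + 4) = 10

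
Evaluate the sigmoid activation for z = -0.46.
0.387

sigmoid(-0.46) = 1/(1 + e^(0.46)) = 1/(1 + 1.584) = 0.387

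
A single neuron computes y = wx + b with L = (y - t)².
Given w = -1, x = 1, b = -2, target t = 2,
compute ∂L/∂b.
∂L/∂b = -10

y = wx + b = (-1)(1) + -2 = -3
∂L/∂y = 2(y - t) = 2(-3 - 2) = -10
∂y/∂b = 1
∂L/∂b = ∂L/∂y · ∂y/∂b = -10 × 1 = -10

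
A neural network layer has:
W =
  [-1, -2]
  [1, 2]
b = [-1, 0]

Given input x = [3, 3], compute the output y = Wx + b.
y = [-10, 9]

Wx = [-1×3 + -2×3, 1×3 + 2×3]
   = [-9, 9]
y = Wx + b = [-9 + -1, 9 + 0] = [-10, 9]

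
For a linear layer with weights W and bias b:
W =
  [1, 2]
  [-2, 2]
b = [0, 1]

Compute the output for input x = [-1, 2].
y = [3, 7]

Wx = [1×-1 + 2×2, -2×-1 + 2×2]
   = [3, 6]
y = Wx + b = [3 + 0, 6 + 1] = [3, 7]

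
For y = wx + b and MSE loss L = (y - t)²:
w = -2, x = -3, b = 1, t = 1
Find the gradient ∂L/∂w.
∂L/∂w = -36

y = wx + b = (-2)(-3) + 1 = 7
∂L/∂y = 2(y - t) = 2(7 - 1) = 12
∂y/∂w = x = -3
∂L/∂w = ∂L/∂y · ∂y/∂w = 12 × -3 = -36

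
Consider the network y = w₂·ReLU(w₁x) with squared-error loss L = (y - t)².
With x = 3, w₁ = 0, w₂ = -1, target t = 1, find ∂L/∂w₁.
∂L/∂w₁ = 0

Forward pass:
z = w₁x = 0×3 = 0
h = ReLU(0) = 0
y = w₂h = -1×0 = 0

Backward pass:
∂L/∂y = 2(y - t) = 2(0 - 1) = -2
∂y/∂h = w₂ = -1
∂h/∂z = 0 (ReLU derivative)
∂z/∂w₁ = x = 3

∂L/∂w₁ = -2 × -1 × 0 × 3 = 0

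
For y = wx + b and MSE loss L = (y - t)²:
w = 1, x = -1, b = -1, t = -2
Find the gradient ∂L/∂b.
∂L/∂b = 0

y = wx + b = (1)(-1) + -1 = -2
∂L/∂y = 2(y - t) = 2(-2 - -2) = 0
∂y/∂b = 1
∂L/∂b = ∂L/∂y · ∂y/∂b = 0 × 1 = 0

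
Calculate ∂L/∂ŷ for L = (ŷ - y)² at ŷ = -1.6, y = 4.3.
∂L/∂ŷ = -11.8

∂L/∂ŷ = 2(ŷ - y) = 2(-1.6 - 4.3) = 2(-5.9) = -11.8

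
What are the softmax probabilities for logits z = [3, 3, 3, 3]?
p = [0.25, 0.25, 0.25, 0.25]

exp(z) = [20.09, 20.09, 20.09, 20.09]
Sum = 80.34
p = [0.25, 0.25, 0.25, 0.25]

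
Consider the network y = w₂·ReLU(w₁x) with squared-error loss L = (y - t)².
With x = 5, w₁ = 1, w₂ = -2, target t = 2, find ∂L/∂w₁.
∂L/∂w₁ = 240

Forward pass:
z = w₁x = 1×5 = 5
h = ReLU(5) = 5
y = w₂h = -2×5 = -10

Backward pass:
∂L/∂y = 2(y - t) = 2(-10 - 2) = -24
∂y/∂h = w₂ = -2
∂h/∂z = 1 (ReLU derivative)
∂z/∂w₁ = x = 5

∂L/∂w₁ = -24 × -2 × 1 × 5 = 240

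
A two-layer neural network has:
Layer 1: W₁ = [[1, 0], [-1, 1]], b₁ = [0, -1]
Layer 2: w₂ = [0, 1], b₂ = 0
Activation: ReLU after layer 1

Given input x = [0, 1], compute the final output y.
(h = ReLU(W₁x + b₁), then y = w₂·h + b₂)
y = 0

Layer 1 pre-activation: z₁ = [0, 0]
After ReLU: h = [0, 0]
Layer 2 output: y = 0×0 + 1×0 + 0 = 0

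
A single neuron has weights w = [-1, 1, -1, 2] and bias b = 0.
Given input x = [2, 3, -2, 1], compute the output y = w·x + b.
y = 5

y = (-1)(2) + (1)(3) + (-1)(-2) + (2)(1) + 0 = 5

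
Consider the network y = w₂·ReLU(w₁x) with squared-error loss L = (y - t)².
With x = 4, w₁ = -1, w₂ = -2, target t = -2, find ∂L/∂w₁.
∂L/∂w₁ = 0

Forward pass:
z = w₁x = -1×4 = -4
h = ReLU(-4) = 0
y = w₂h = -2×0 = 0

Backward pass:
∂L/∂y = 2(y - t) = 2(0 - -2) = 4
∂y/∂h = w₂ = -2
∂h/∂z = 0 (ReLU derivative)
∂z/∂w₁ = x = 4

∂L/∂w₁ = 4 × -2 × 0 × 4 = 0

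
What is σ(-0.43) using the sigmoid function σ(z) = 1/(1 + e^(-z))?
0.3941

sigmoid(-0.43) = 1/(1 + e^(0.43)) = 1/(1 + 1.537) = 0.3941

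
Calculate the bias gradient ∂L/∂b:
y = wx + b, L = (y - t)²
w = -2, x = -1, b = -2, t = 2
∂L/∂b = -4

y = wx + b = (-2)(-1) + -2 = 0
∂L/∂y = 2(y - t) = 2(0 - 2) = -4
∂y/∂b = 1
∂L/∂b = ∂L/∂y · ∂y/∂b = -4 × 1 = -4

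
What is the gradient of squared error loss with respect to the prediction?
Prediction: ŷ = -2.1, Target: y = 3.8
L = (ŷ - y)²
∂L/∂ŷ = -11.8

∂L/∂ŷ = 2(ŷ - y) = 2(-2.1 - 3.8) = 2(-5.9) = -11.8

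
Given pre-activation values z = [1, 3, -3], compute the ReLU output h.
h = [1, 3, 0]

ReLU applied element-wise: max(0,1)=1, max(0,3)=3, max(0,-3)=0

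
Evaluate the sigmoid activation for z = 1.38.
0.799

sigmoid(1.38) = 1/(1 + e^(-1.38)) = 1/(1 + 0.2516) = 0.799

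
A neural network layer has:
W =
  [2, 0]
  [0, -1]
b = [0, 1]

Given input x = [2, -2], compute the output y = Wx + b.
y = [4, 3]

Wx = [2×2 + 0×-2, 0×2 + -1×-2]
   = [4, 2]
y = Wx + b = [4 + 0, 2 + 1] = [4, 3]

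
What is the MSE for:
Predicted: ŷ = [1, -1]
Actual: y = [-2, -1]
MSE = 4.5

MSE = (1/2)((1--2)² + (-1--1)²) = (1/2)(9 + 0) = 4.5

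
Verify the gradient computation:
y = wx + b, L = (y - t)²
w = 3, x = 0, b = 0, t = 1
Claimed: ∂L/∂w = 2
Incorrect

y = (3)(0) + 0 = 0
∂L/∂y = 2(y - t) = 2(0 - 1) = -2
∂y/∂w = x = 0
∂L/∂w = -2 × 0 = 0

Claimed value: 2
Incorrect: The correct gradient is 0.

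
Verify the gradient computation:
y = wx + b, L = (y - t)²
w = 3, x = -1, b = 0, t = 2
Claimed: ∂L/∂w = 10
Correct

y = (3)(-1) + 0 = -3
∂L/∂y = 2(y - t) = 2(-3 - 2) = -10
∂y/∂w = x = -1
∂L/∂w = -10 × -1 = 10

Claimed value: 10
Correct: The correct gradient is 10.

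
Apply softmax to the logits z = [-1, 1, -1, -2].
p = [0.1025, 0.7573, 0.1025, 0.0377]

exp(z) = [0.3679, 2.718, 0.3679, 0.1353]
Sum = 3.589
p = [0.1025, 0.7573, 0.1025, 0.0377]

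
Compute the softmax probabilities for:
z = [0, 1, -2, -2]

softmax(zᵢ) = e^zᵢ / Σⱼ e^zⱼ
p = [0.2507, 0.6815, 0.0339, 0.0339]

exp(z) = [1, 2.718, 0.1353, 0.1353]
Sum = 3.989
p = [0.2507, 0.6815, 0.0339, 0.0339]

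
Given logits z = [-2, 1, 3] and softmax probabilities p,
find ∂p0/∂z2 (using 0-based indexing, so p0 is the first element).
∂p0/∂z2 = -0.005166

p = softmax(z) = [0.0059, 0.1185, 0.8756]
p0 = 0.0059, p2 = 0.8756

∂p0/∂z2 = -p0 × p2 = -0.0059 × 0.8756 = -0.005166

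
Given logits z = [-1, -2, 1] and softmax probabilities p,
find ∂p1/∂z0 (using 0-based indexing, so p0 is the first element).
∂p1/∂z0 = -0.004797

p = softmax(z) = [0.1142, 0.04201, 0.8438]
p1 = 0.04201, p0 = 0.1142

∂p1/∂z0 = -p1 × p0 = -0.04201 × 0.1142 = -0.004797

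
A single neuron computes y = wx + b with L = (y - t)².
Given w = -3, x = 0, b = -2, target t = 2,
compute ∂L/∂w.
∂L/∂w = 0

y = wx + b = (-3)(0) + -2 = -2
∂L/∂y = 2(y - t) = 2(-2 - 2) = -8
∂y/∂w = x = 0
∂L/∂w = ∂L/∂y · ∂y/∂w = -8 × 0 = 0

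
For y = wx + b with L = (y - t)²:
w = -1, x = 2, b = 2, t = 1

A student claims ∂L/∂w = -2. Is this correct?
Incorrect

y = (-1)(2) + 2 = 0
∂L/∂y = 2(y - t) = 2(0 - 1) = -2
∂y/∂w = x = 2
∂L/∂w = -2 × 2 = -4

Claimed value: -2
Incorrect: The correct gradient is -4.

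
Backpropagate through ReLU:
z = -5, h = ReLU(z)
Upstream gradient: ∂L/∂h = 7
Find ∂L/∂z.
∂L/∂z = 0

h = ReLU(-5) = 0
Since z < 0: ∂h/∂z = 0
∂L/∂z = ∂L/∂h · ∂h/∂z = 7 × 0 = 0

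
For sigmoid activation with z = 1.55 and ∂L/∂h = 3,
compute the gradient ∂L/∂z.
∂L/∂z = 0.4333

σ(1.55) = 0.8249
σ'(1.55) = σ(1.55)(1 - σ(1.55)) = 0.8249 × 0.1751 = 0.1444
∂L/∂z = ∂L/∂h · σ'(z) = 3 × 0.1444 = 0.4333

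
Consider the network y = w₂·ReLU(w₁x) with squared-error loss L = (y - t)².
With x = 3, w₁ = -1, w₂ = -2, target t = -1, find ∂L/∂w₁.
∂L/∂w₁ = 0

Forward pass:
z = w₁x = -1×3 = -3
h = ReLU(-3) = 0
y = w₂h = -2×0 = 0

Backward pass:
∂L/∂y = 2(y - t) = 2(0 - -1) = 2
∂y/∂h = w₂ = -2
∂h/∂z = 0 (ReLU derivative)
∂z/∂w₁ = x = 3

∂L/∂w₁ = 2 × -2 × 0 × 3 = 0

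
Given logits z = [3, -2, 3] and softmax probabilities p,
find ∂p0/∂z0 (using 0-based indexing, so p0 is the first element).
∂p0/∂z0 = 0.25

p = softmax(z) = [0.4983, 0.003358, 0.4983]
p0 = 0.4983

∂p0/∂z0 = p0(1 - p0) = 0.4983 × (1 - 0.4983) = 0.25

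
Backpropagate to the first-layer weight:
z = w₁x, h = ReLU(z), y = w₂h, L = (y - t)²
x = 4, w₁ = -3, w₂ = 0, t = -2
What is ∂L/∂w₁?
∂L/∂w₁ = 0

Forward pass:
z = w₁x = -3×4 = -12
h = ReLU(-12) = 0
y = w₂h = 0×0 = 0

Backward pass:
∂L/∂y = 2(y - t) = 2(0 - -2) = 4
∂y/∂h = w₂ = 0
∂h/∂z = 0 (ReLU derivative)
∂z/∂w₁ = x = 4

∂L/∂w₁ = 4 × 0 × 0 × 4 = 0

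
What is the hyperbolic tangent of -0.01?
-0.01

tanh(-0.01) = (e^(-0.01) - e^(0.01))/(e^(-0.01) + e^(0.01)) = -0.01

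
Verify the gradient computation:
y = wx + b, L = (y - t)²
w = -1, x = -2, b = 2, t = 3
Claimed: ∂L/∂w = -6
Incorrect

y = (-1)(-2) + 2 = 4
∂L/∂y = 2(y - t) = 2(4 - 3) = 2
∂y/∂w = x = -2
∂L/∂w = 2 × -2 = -4

Claimed value: -6
Incorrect: The correct gradient is -4.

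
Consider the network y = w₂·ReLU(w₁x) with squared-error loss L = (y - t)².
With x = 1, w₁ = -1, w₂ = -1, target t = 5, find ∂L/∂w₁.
∂L/∂w₁ = 0

Forward pass:
z = w₁x = -1×1 = -1
h = ReLU(-1) = 0
y = w₂h = -1×0 = 0

Backward pass:
∂L/∂y = 2(y - t) = 2(0 - 5) = -10
∂y/∂h = w₂ = -1
∂h/∂z = 0 (ReLU derivative)
∂z/∂w₁ = x = 1

∂L/∂w₁ = -10 × -1 × 0 × 1 = 0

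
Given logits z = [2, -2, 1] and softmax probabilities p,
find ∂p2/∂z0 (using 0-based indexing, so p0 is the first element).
∂p2/∂z0 = -0.1915

p = softmax(z) = [0.7214, 0.01321, 0.2654]
p2 = 0.2654, p0 = 0.7214

∂p2/∂z0 = -p2 × p0 = -0.2654 × 0.7214 = -0.1915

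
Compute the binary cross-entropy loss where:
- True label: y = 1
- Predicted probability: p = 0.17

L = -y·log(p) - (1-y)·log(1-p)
L = 1.772

L = -1·log(0.17) - 0·log(0.83) = -log(0.17) = 1.772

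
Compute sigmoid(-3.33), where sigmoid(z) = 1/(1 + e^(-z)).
0.03456

sigmoid(-3.33) = 1/(1 + e^(3.33)) = 1/(1 + 27.94) = 0.03456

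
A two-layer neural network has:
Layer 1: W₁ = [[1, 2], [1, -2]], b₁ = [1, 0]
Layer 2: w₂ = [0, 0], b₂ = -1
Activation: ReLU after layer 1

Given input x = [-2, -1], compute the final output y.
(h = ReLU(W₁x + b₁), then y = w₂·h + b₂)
y = -1

Layer 1 pre-activation: z₁ = [-3, 0]
After ReLU: h = [0, 0]
Layer 2 output: y = 0×0 + 0×0 + -1 = -1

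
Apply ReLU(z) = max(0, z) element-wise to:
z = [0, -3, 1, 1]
h = [0, 0, 1, 1]

ReLU applied element-wise: max(0,0)=0, max(0,-3)=0, max(0,1)=1, max(0,1)=1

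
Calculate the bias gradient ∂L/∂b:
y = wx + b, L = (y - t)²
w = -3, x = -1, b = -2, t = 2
∂L/∂b = -2

y = wx + b = (-3)(-1) + -2 = 1
∂L/∂y = 2(y - t) = 2(1 - 2) = -2
∂y/∂b = 1
∂L/∂b = ∂L/∂y · ∂y/∂b = -2 × 1 = -2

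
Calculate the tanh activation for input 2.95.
0.9945

tanh(2.95) = (e^(2.95) - e^(-2.95))/(e^(2.95) + e^(-2.95)) = 0.9945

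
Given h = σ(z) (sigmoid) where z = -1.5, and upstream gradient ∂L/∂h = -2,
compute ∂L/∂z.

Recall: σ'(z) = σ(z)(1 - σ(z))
∂L/∂z = -0.2983

σ(-1.5) = 0.1824
σ'(-1.5) = σ(-1.5)(1 - σ(-1.5)) = 0.1824 × 0.8176 = 0.1491
∂L/∂z = ∂L/∂h · σ'(z) = -2 × 0.1491 = -0.2983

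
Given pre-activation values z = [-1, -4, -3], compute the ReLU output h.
h = [0, 0, 0]

ReLU applied element-wise: max(0,-1)=0, max(0,-4)=0, max(0,-3)=0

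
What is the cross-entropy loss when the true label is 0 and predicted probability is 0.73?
L = 1.309

L = -0·log(0.73) - 1·log(0.27) = -log(0.27) = 1.309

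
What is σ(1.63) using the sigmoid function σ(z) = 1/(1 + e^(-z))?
0.8362

sigmoid(1.63) = 1/(1 + e^(-1.63)) = 1/(1 + 0.1959) = 0.8362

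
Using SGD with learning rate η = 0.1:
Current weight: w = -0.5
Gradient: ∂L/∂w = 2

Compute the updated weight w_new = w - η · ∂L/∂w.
w_new = -0.7

w_new = w - η·∂L/∂w = -0.5 - 0.1×(2) = -0.5 - (0.2) = -0.7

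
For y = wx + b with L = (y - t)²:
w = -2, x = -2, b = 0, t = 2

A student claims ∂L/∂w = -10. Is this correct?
Incorrect

y = (-2)(-2) + 0 = 4
∂L/∂y = 2(y - t) = 2(4 - 2) = 4
∂y/∂w = x = -2
∂L/∂w = 4 × -2 = -8

Claimed value: -10
Incorrect: The correct gradient is -8.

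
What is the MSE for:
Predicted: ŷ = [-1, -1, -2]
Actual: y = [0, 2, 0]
MSE = 4.667

MSE = (1/3)((-1-0)² + (-1-2)² + (-2-0)²) = (1/3)(1 + 9 + 4) = 4.667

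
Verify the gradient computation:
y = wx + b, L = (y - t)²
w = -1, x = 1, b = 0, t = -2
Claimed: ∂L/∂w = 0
Incorrect

y = (-1)(1) + 0 = -1
∂L/∂y = 2(y - t) = 2(-1 - -2) = 2
∂y/∂w = x = 1
∂L/∂w = 2 × 1 = 2

Claimed value: 0
Incorrect: The correct gradient is 2.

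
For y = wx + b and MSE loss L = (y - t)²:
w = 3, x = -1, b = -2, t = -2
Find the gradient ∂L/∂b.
∂L/∂b = -6

y = wx + b = (3)(-1) + -2 = -5
∂L/∂y = 2(y - t) = 2(-5 - -2) = -6
∂y/∂b = 1
∂L/∂b = ∂L/∂y · ∂y/∂b = -6 × 1 = -6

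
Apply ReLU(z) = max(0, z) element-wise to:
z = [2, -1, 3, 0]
h = [2, 0, 3, 0]

ReLU applied element-wise: max(0,2)=2, max(0,-1)=0, max(0,3)=3, max(0,0)=0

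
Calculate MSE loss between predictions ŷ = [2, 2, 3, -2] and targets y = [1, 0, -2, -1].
MSE = 7.75

MSE = (1/4)((2-1)² + (2-0)² + (3--2)² + (-2--1)²) = (1/4)(1 + 4 + 25 + 1) = 7.75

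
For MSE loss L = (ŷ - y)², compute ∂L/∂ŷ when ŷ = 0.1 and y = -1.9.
∂L/∂ŷ = 4.0

∂L/∂ŷ = 2(ŷ - y) = 2(0.1 - -1.9) = 2(2.0) = 4.0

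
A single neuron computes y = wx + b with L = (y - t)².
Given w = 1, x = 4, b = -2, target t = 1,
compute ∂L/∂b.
∂L/∂b = 2

y = wx + b = (1)(4) + -2 = 2
∂L/∂y = 2(y - t) = 2(2 - 1) = 2
∂y/∂b = 1
∂L/∂b = ∂L/∂y · ∂y/∂b = 2 × 1 = 2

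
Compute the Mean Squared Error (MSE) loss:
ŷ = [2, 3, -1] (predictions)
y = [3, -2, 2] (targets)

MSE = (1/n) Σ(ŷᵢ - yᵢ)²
MSE = 11.67

MSE = (1/3)((2-3)² + (3--2)² + (-1-2)²) = (1/3)(1 + 25 + 9) = 11.67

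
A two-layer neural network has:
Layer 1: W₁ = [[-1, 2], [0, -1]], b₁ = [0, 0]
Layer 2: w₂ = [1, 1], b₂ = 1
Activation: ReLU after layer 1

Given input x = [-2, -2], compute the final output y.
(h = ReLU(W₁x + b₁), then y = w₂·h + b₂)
y = 3

Layer 1 pre-activation: z₁ = [-2, 2]
After ReLU: h = [0, 2]
Layer 2 output: y = 1×0 + 1×2 + 1 = 3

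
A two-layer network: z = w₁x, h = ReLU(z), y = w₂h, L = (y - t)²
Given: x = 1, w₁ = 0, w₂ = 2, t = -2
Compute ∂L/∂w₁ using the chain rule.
∂L/∂w₁ = 0

Forward pass:
z = w₁x = 0×1 = 0
h = ReLU(0) = 0
y = w₂h = 2×0 = 0

Backward pass:
∂L/∂y = 2(y - t) = 2(0 - -2) = 4
∂y/∂h = w₂ = 2
∂h/∂z = 0 (ReLU derivative)
∂z/∂w₁ = x = 1

∂L/∂w₁ = 4 × 2 × 0 × 1 = 0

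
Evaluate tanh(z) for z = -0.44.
-0.4136

tanh(-0.44) = (e^(-0.44) - e^(0.44))/(e^(-0.44) + e^(0.44)) = -0.4136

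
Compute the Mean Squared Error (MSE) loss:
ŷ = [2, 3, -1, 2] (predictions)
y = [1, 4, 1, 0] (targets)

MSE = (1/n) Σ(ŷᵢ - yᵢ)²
MSE = 2.5

MSE = (1/4)((2-1)² + (3-4)² + (-1-1)² + (2-0)²) = (1/4)(1 + 1 + 4 + 4) = 2.5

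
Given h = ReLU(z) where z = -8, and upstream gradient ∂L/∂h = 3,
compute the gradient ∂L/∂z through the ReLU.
∂L/∂z = 0

h = ReLU(-8) = 0
Since z < 0: ∂h/∂z = 0
∂L/∂z = ∂L/∂h · ∂h/∂z = 3 × 0 = 0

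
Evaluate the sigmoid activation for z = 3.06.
0.9552

sigmoid(3.06) = 1/(1 + e^(-3.06)) = 1/(1 + 0.04689) = 0.9552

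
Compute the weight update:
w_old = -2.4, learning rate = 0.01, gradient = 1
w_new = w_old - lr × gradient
w_new = -2.41

w_new = w - η·∂L/∂w = -2.4 - 0.01×(1) = -2.4 - (0.01) = -2.41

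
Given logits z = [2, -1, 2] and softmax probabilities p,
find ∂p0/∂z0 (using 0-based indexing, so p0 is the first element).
∂p0/∂z0 = 0.2499

p = softmax(z) = [0.4879, 0.02429, 0.4879]
p0 = 0.4879

∂p0/∂z0 = p0(1 - p0) = 0.4879 × (1 - 0.4879) = 0.2499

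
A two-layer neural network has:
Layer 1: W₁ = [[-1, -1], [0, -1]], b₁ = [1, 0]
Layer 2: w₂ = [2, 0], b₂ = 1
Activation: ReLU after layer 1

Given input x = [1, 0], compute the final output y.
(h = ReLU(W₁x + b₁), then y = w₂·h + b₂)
y = 1

Layer 1 pre-activation: z₁ = [0, 0]
After ReLU: h = [0, 0]
Layer 2 output: y = 2×0 + 0×0 + 1 = 1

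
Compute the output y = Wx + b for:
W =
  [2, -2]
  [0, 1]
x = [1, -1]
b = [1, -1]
y = [5, -2]

Wx = [2×1 + -2×-1, 0×1 + 1×-1]
   = [4, -1]
y = Wx + b = [4 + 1, -1 + -1] = [5, -2]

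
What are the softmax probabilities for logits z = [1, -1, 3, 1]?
p = [0.105, 0.0142, 0.7758, 0.105]

exp(z) = [2.718, 0.3679, 20.09, 2.718]
Sum = 25.89
p = [0.105, 0.0142, 0.7758, 0.105]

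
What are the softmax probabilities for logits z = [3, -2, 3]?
p = [0.4983, 0.0034, 0.4983]

exp(z) = [20.09, 0.1353, 20.09]
Sum = 40.31
p = [0.4983, 0.0034, 0.4983]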